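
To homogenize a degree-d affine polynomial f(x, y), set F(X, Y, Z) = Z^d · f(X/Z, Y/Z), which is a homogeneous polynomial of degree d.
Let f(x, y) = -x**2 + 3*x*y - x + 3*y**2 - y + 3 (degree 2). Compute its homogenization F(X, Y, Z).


F(X, Y, Z) = -X**2 + 3*X*Y - X*Z + 3*Y**2 - Y*Z + 3*Z**2

deg(f) = 2.
Substitute x = X/Z, y = Y/Z into f, then multiply by Z^2.
  monomial -1·x^2·y^0 ↦ -1·X^2·Y^0·Z^0.
  monomial 3·x^1·y^1 ↦ 3·X^1·Y^1·Z^0.
  monomial -1·x^1·y^0 ↦ -1·X^1·Y^0·Z^1.
  monomial 3·x^0·y^2 ↦ 3·X^0·Y^2·Z^0.
  monomial -1·x^0·y^1 ↦ -1·X^0·Y^1·Z^1.
  monomial 3·x^0·y^0 ↦ 3·X^0·Y^0·Z^2.
Collecting: F(X, Y, Z) = -X**2 + 3*X*Y - X*Z + 3*Y**2 - Y*Z + 3*Z**2.


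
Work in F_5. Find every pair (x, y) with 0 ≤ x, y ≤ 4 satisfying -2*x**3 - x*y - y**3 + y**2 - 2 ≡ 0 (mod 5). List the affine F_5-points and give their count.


Affine F_5-points: {(0, 3), (0, 4), (1, 1), (1, 2), (1, 3), (2, 1), (4, 0), (4, 3)}; count = 8.

For each of the 25 pairs (x, y) ∈ F_5², evaluate f(x, y) mod 5. Record the zeros.
  x = 0: [0↦3, 1↦3, 2↦4, 3↦0, 4↦0]  zeros at y ∈ {3, 4}
  x = 1: [0↦1, 1↦0, 2↦0, 3↦0, 4↦4]  zeros at y ∈ {1, 2, 3}
  x = 2: [0↦2, 1↦0, 2↦4, 3↦3, 4↦1]  zeros at y ∈ {1}
  x = 3: [0↦4, 1↦1, 2↦4, 3↦2, 4↦4]  zeros at y ∈ ∅
  x = 4: [0↦0, 1↦1, 2↦3, 3↦0, 4↦1]  zeros at y ∈ {0, 3}
Collecting zeros: affine points = {(0, 3), (0, 4), (1, 1), (1, 2), (1, 3), (2, 1), (4, 0), (4, 3)}.
Total count |C(F_5)_aff| = 8.


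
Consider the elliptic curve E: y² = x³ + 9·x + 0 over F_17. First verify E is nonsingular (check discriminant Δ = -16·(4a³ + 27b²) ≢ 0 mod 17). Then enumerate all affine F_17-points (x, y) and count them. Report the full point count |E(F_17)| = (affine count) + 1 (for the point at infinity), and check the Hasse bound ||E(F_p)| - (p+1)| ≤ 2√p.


Affine points = {(0, 0), (2, 3), (2, 14), (4, 7), (4, 10), (5, 0), (6, 7), (6, 10), (7, 7), (7, 10), (10, 6), (10, 11), (11, 6), (11, 11), (12, 0), (13, 6), (13, 11), (15, 5), (15, 12)}; affine count = 19; |E(F_17)| = 20.

Discriminant check: Δ ∝ 4a³ + 27b² = 4·9³ + 27·0² = 4·729 + 27·0 ≡ 9 (mod 17). Nonzero ⇒ E is nonsingular.
For each x ∈ F_17, compute rhs = x³ + 9·x + 0 mod 17, then count y ∈ F_17 with y² ≡ rhs.
  x = 0: rhs = 0, matching y values: 0 (1 points).
  x = 1: rhs = 10, matching y values: none (0 points).
  x = 2: rhs = 9, matching y values: 3, 14 (2 points).
  x = 3: rhs = 3, matching y values: none (0 points).
  x = 4: rhs = 15, matching y values: 7, 10 (2 points).
  x = 5: rhs = 0, matching y values: 0 (1 points).
  x = 6: rhs = 15, matching y values: 7, 10 (2 points).
  x = 7: rhs = 15, matching y values: 7, 10 (2 points).
  x = 8: rhs = 6, matching y values: none (0 points).
  x = 9: rhs = 11, matching y values: none (0 points).
  x = 10: rhs = 2, matching y values: 6, 11 (2 points).
  x = 11: rhs = 2, matching y values: 6, 11 (2 points).
  x = 12: rhs = 0, matching y values: 0 (1 points).
  x = 13: rhs = 2, matching y values: 6, 11 (2 points).
  x = 14: rhs = 14, matching y values: none (0 points).
  x = 15: rhs = 8, matching y values: 5, 12 (2 points).
  x = 16: rhs = 7, matching y values: none (0 points).
Total affine count: 19.
Full point count |E(F_17)| = 19 + 1 = 20.
Hasse bound: |20 − (17+1)| = |2| = 2 ≤ 2√17 ≈ 8.2462 ✓.


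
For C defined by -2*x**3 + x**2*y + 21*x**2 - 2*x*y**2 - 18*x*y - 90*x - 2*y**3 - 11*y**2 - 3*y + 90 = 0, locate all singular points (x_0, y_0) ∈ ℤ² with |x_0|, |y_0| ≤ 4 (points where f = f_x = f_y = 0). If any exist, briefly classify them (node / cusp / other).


Singular points: {(3, -3)}; classification: cusp.

Compute partial derivatives:
  f_x = -6*x**2 + 2*x*y + 42*x - 2*y**2 - 18*y - 90.
  f_y = x**2 - 4*x*y - 18*x - 6*y**2 - 22*y - 3.
Scan x_0 ∈ {−4, ..., 4}. For each x_0, f_y(x_0, y) is a polynomial in y; find its integer roots y ∈ {−4, ..., 4}, then test f_x and f at those candidates.
  x = -4: f_y(-4, y) = -6*y**2 - 6*y + 85; no integer root y with |y| ≤ 4.
  x = -3: f_y(-3, y) = -6*y**2 - 10*y + 60; no integer root y with |y| ≤ 4.
  x = -2: f_y(-2, y) = -6*y**2 - 14*y + 37; no integer root y with |y| ≤ 4.
  x = -1: f_y(-1, y) = -6*y**2 - 18*y + 16; no integer root y with |y| ≤ 4.
  x = 0: f_y(0, y) = -6*y**2 - 22*y - 3; no integer root y with |y| ≤ 4.
  x = 1: f_y(1, y) = -6*y**2 - 26*y - 20; vanishes at y ∈ {-1}. (1, -1): f_x = -40 ≠ 0.
  x = 2: f_y(2, y) = -6*y**2 - 30*y - 35; no integer root y with |y| ≤ 4.
  x = 3: f_y(3, y) = -6*y**2 - 34*y - 48; vanishes at y ∈ {-3}. (3, -3): f_x = 0, f = 0 — SINGULAR.
  x = 4: f_y(4, y) = -6*y**2 - 38*y - 59; no integer root y with |y| ≤ 4.
Only singular point on the grid: (3, -3).
Classify: substitute x = 3 + u, y = -3 + v and expand: f = -2*u**3 + u**2*v - 2*u*v**2 - 2*v**3 + v**2.
No constant or linear terms (consistent with a singular point). Quadratic part: v**2. Cubic part: -2*u**3 + u**2*v - 2*u*v**2 - 2*v**3.
The quadratic part v**2 is a perfect square, so there is a single (double) tangent line v = 0, i.e. y = -3. Restricting the cubic part to that line (v = 0) leaves -2*u**3 ≠ 0, so f is not divisible by v and the branch is v² ≈ 2*u**3 to lowest order — this is a cusp.
Classification: cusp.


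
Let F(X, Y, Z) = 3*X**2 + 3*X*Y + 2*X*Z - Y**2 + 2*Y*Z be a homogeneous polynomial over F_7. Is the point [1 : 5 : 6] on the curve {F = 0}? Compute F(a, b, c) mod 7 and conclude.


F(1,5,6) ≡ 2 (mod 7); P is NOT on the curve.

Evaluate F(1, 5, 6) term-by-term (mod 7).
  3*X**2 ↦ 3·1·1·1 = 3
  3*X*Y ↦ 3·1·5·1 = 15
  2*X*Z ↦ 2·1·1·6 = 12
  -Y**2 ↦ -1·1·25·1 = -25
  2*Y*Z ↦ 2·1·5·6 = 60
Sum: F(1, 5, 6) = (3) + (15) + (12) + (-25) + (60) = 65.
Reducing mod 7: 65 ≡ 2 (mod 7).
Since F(a, b, c) ≡ 2 ≠ 0 (mod 7), P does NOT lie on the curve.


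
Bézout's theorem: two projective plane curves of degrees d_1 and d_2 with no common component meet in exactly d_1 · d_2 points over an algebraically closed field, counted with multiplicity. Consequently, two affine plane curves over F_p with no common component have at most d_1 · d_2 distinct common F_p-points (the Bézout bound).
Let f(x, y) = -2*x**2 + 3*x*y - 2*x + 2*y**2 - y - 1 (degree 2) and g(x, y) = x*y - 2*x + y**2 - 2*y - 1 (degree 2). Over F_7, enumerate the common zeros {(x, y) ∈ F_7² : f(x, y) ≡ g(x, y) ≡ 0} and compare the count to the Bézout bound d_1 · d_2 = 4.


Common zeros: ∅; count = 0; Bézout bound = 4.

deg(f) = 2, deg(g) = 2, so Bézout bound = 4.
Scan x ∈ F_7. For each x, list the y ∈ F_7 with f(x, y) ≡ 0 and those with g(x, y) ≡ 0 (mod 7); the common zeros in that column are the intersection.
  x = 0: f ≡ 0 at y ∈ {1, 3}; g ≡ 0 at y ∈ {4, 5}; common: ∅.
  x = 1: f ≡ 0 at y ∈ {2, 4}; g ≡ 0 at y ∈ ∅; common: ∅.
  x = 2: f ≡ 0 at y ∈ ∅; g ≡ 0 at y ∈ ∅; common: ∅.
  x = 3: f ≡ 0 at y ∈ ∅; g ≡ 0 at y ∈ {0, 6}; common: ∅.
  x = 4: f ≡ 0 at y ∈ {1, 4}; g ≡ 0 at y ∈ ∅; common: ∅.
  x = 5: f ≡ 0 at y ∈ ∅; g ≡ 0 at y ∈ {1, 3}; common: ∅.
  x = 6: f ≡ 0 at y ∈ ∅; g ≡ 0 at y ∈ ∅; common: ∅.
Collecting: common zeros = ∅, so the count is 0.
Comparison with the Bézout bound: 0 ≤ 4 = deg(f)·deg(g), as expected for curves with no common component (the affine F_7-count falls short of the bound because intersections may lie at infinity, over extension fields, or carry multiplicity).


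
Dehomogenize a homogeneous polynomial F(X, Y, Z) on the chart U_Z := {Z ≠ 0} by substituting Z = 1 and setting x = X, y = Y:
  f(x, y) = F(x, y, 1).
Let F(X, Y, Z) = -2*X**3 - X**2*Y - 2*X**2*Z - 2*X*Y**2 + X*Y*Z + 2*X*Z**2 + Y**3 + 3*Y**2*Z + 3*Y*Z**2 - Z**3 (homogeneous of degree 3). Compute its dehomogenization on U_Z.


f(x, y) = -2*x**3 - x**2*y - 2*x**2 - 2*x*y**2 + x*y + 2*x + y**3 + 3*y**2 + 3*y - 1

On U_Z we set Z = 1. Each monomial c·X^i·Y^j·Z^k in F becomes c·x^i·y^j·1^k = c·x^i·y^j.
Substituting Z = 1: F(X, Y, 1) = -2*x**3 - x**2*y - 2*x**2 - 2*x*y**2 + x*y + 2*x + y**3 + 3*y**2 + 3*y - 1.
Note: deg(f) ≤ deg(F) = 3; strict inequality happens when F is divisible by Z (lost terms).


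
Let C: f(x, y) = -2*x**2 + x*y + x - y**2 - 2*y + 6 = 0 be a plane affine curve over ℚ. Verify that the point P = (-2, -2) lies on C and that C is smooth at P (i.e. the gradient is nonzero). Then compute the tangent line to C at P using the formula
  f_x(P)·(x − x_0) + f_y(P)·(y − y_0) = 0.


Tangent line at P: 7*x + 14 = 0.

Step 1: f(-2, -2) = 0, so P lies on C.
Step 2: partial derivatives
  f_x(x, y) = -4*x + y + 1, f_y(x, y) = x - 2*y - 2.
  f_x(P) = 7, f_y(P) = 0 (gradient nonzero, so P is smooth).
Step 3: tangent line at P: 7·(x − -2) + 0·(y − -2) = 0.
Expanding: 7*x + 14 = 0.


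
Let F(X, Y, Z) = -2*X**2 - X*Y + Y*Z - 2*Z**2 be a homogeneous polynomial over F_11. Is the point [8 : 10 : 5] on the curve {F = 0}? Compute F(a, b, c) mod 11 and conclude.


F(8,10,5) ≡ 1 (mod 11); P is NOT on the curve.

Evaluate F(8, 10, 5) term-by-term (mod 11).
  -2*X**2 ↦ -2·64·1·1 = -128
  -X*Y ↦ -1·8·10·1 = -80
  Y*Z ↦ 1·1·10·5 = 50
  -2*Z**2 ↦ -2·1·1·25 = -50
Sum: F(8, 10, 5) = (-128) + (-80) + (50) + (-50) = -208.
Reducing mod 11: -208 ≡ 1 (mod 11).
Since F(a, b, c) ≡ 1 ≠ 0 (mod 11), P does NOT lie on the curve.


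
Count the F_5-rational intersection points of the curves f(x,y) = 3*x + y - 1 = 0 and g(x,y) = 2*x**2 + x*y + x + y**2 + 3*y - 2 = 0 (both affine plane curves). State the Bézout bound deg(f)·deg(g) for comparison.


Common zeros: {(3, 2)}; count = 1; Bézout bound = 2.

deg(f) = 1, deg(g) = 2, so Bézout bound = 2.
Scan x ∈ F_5. For each x, list the y ∈ F_5 with f(x, y) ≡ 0 and those with g(x, y) ≡ 0 (mod 5); the common zeros in that column are the intersection.
  x = 0: f ≡ 0 at y ∈ {1}; g ≡ 0 at y ∈ ∅; common: ∅.
  x = 1: f ≡ 0 at y ∈ {3}; g ≡ 0 at y ∈ ∅; common: ∅.
  x = 2: f ≡ 0 at y ∈ {0}; g ≡ 0 at y ∈ ∅; common: ∅.
  x = 3: f ≡ 0 at y ∈ {2}; g ≡ 0 at y ∈ {2}; common: {2}.
  x = 4: f ≡ 0 at y ∈ {4}; g ≡ 0 at y ∈ ∅; common: ∅.
Collecting: common zeros = {(3, 2)}, so the count is 1.
Comparison with the Bézout bound: 1 ≤ 2 = deg(f)·deg(g), as expected for curves with no common component (the affine F_5-count falls short of the bound because intersections may lie at infinity, over extension fields, or carry multiplicity).


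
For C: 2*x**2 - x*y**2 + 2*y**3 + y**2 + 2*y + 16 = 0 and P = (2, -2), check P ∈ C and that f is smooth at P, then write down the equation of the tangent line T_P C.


Tangent line at P: 4*x + 30*y + 52 = 0.

Step 1: f(2, -2) = 0, so P lies on C.
Step 2: partial derivatives
  f_x(x, y) = 4*x - y**2, f_y(x, y) = -2*x*y + 6*y**2 + 2*y + 2.
  f_x(P) = 4, f_y(P) = 30 (gradient nonzero, so P is smooth).
Step 3: tangent line at P: 4·(x − 2) + 30·(y − -2) = 0.
Expanding: 4*x + 30*y + 52 = 0.


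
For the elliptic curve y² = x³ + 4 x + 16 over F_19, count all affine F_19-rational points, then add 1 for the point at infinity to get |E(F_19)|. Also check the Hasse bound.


Affine points = {(0, 4), (0, 15), (3, 6), (3, 13), (4, 1), (4, 18), (5, 3), (5, 16), (6, 3), (6, 16), (7, 8), (7, 11), (8, 3), (8, 16), (10, 7), (10, 12), (11, 2), (11, 17), (12, 5), (12, 14), (13, 2), (13, 17), (14, 2), (14, 17), (17, 0), (18, 7), (18, 12)}; affine count = 27; |E(F_19)| = 28.

Discriminant check: Δ ∝ 4a³ + 27b² = 4·4³ + 27·16² = 4·64 + 27·256 ≡ 5 (mod 19). Nonzero ⇒ E is nonsingular.
For each x ∈ F_19, compute rhs = x³ + 4·x + 16 mod 19, then count y ∈ F_19 with y² ≡ rhs.
  x = 0: rhs = 16, matching y values: 4, 15 (2 points).
  x = 1: rhs = 2, matching y values: none (0 points).
  x = 2: rhs = 13, matching y values: none (0 points).
  x = 3: rhs = 17, matching y values: 6, 13 (2 points).
  x = 4: rhs = 1, matching y values: 1, 18 (2 points).
  x = 5: rhs = 9, matching y values: 3, 16 (2 points).
  x = 6: rhs = 9, matching y values: 3, 16 (2 points).
  x = 7: rhs = 7, matching y values: 8, 11 (2 points).
  x = 8: rhs = 9, matching y values: 3, 16 (2 points).
  x = 9: rhs = 2, matching y values: none (0 points).
  x = 10: rhs = 11, matching y values: 7, 12 (2 points).
  x = 11: rhs = 4, matching y values: 2, 17 (2 points).
  x = 12: rhs = 6, matching y values: 5, 14 (2 points).
  x = 13: rhs = 4, matching y values: 2, 17 (2 points).
  x = 14: rhs = 4, matching y values: 2, 17 (2 points).
  x = 15: rhs = 12, matching y values: none (0 points).
  x = 16: rhs = 15, matching y values: none (0 points).
  x = 17: rhs = 0, matching y values: 0 (1 points).
  x = 18: rhs = 11, matching y values: 7, 12 (2 points).
Total affine count: 27.
Full point count |E(F_19)| = 27 + 1 = 28.
Hasse bound: |28 − (19+1)| = |8| = 8 ≤ 2√19 ≈ 8.7178 ✓.


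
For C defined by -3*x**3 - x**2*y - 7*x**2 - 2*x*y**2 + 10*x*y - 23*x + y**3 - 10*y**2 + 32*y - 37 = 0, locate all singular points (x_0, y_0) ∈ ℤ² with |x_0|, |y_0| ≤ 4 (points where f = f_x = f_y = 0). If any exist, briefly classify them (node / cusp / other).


Singular points: {(-1, 3)}; classification: node.

Compute partial derivatives:
  f_x = -9*x**2 - 2*x*y - 14*x - 2*y**2 + 10*y - 23.
  f_y = -x**2 - 4*x*y + 10*x + 3*y**2 - 20*y + 32.
Scan x_0 ∈ {−4, ..., 4}. For each x_0, f_y(x_0, y) is a polynomial in y; find its integer roots y ∈ {−4, ..., 4}, then test f_x and f at those candidates.
  x = -4: f_y(-4, y) = 3*y**2 - 4*y - 24; no integer root y with |y| ≤ 4.
  x = -3: f_y(-3, y) = 3*y**2 - 8*y - 7; no integer root y with |y| ≤ 4.
  x = -2: f_y(-2, y) = 3*y**2 - 12*y + 8; no integer root y with |y| ≤ 4.
  x = -1: f_y(-1, y) = 3*y**2 - 16*y + 21; vanishes at y ∈ {3}. (-1, 3): f_x = 0, f = 0 — SINGULAR.
  x = 0: f_y(0, y) = 3*y**2 - 20*y + 32; vanishes at y ∈ {4}. (0, 4): f_x = -15 ≠ 0.
  x = 1: f_y(1, y) = 3*y**2 - 24*y + 41; no integer root y with |y| ≤ 4.
  x = 2: f_y(2, y) = 3*y**2 - 28*y + 48; no integer root y with |y| ≤ 4.
  x = 3: f_y(3, y) = 3*y**2 - 32*y + 53; no integer root y with |y| ≤ 4.
  x = 4: f_y(4, y) = 3*y**2 - 36*y + 56; no integer root y with |y| ≤ 4.
Only singular point on the grid: (-1, 3).
Classify: substitute x = -1 + u, y = 3 + v and expand: f = -3*u**3 - u**2*v - u**2 - 2*u*v**2 + v**3 + v**2.
No constant or linear terms (consistent with a singular point). Quadratic part: -u**2 + v**2. Cubic part: -3*u**3 - u**2*v - 2*u*v**2 + v**3.
The quadratic part v**2 - u**2 = (v − u)(v + u) splits into two distinct linear factors, so there are two distinct tangent lines y − 3 = ±(x − -1) — this is a node (ordinary double point).
Classification: node.


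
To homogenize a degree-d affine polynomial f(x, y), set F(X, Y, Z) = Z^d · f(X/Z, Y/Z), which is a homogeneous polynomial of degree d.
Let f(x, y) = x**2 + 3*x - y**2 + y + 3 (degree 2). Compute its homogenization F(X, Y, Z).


F(X, Y, Z) = X**2 + 3*X*Z - Y**2 + Y*Z + 3*Z**2

deg(f) = 2.
Substitute x = X/Z, y = Y/Z into f, then multiply by Z^2.
  monomial 1·x^2·y^0 ↦ 1·X^2·Y^0·Z^0.
  monomial 3·x^1·y^0 ↦ 3·X^1·Y^0·Z^1.
  monomial -1·x^0·y^2 ↦ -1·X^0·Y^2·Z^0.
  monomial 1·x^0·y^1 ↦ 1·X^0·Y^1·Z^1.
  monomial 3·x^0·y^0 ↦ 3·X^0·Y^0·Z^2.
Collecting: F(X, Y, Z) = X**2 + 3*X*Z - Y**2 + Y*Z + 3*Z**2.


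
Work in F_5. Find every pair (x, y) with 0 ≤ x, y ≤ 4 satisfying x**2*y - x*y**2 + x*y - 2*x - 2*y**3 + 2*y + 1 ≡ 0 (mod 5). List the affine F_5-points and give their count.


Affine F_5-points: {(1, 1), (3, 0), (3, 2), (3, 4), (4, 2)}; count = 5.

For each of the 25 pairs (x, y) ∈ F_5², evaluate f(x, y) mod 5. Record the zeros.
  x = 0: [0↦1, 1↦1, 2↦4, 3↦3, 4↦1]  zeros at y ∈ ∅
  x = 1: [0↦4, 1↦0, 2↦2, 3↦3, 4↦1]  zeros at y ∈ {1}
  x = 2: [0↦2, 1↦1, 2↦4, 3↦4, 4↦4]  zeros at y ∈ ∅
  x = 3: [0↦0, 1↦4, 2↦0, 3↦1, 4↦0]  zeros at y ∈ {0, 2, 4}
  x = 4: [0↦3, 1↦4, 2↦0, 3↦4, 4↦4]  zeros at y ∈ {2}
Collecting zeros: affine points = {(1, 1), (3, 0), (3, 2), (3, 4), (4, 2)}.
Total count |C(F_5)_aff| = 5.


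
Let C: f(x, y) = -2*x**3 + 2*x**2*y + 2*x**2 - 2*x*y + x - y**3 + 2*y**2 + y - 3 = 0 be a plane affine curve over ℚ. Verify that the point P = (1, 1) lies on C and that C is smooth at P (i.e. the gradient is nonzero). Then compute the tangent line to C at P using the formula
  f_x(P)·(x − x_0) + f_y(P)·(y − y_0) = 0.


Tangent line at P: x + 2*y - 3 = 0.

Step 1: f(1, 1) = 0, so P lies on C.
Step 2: partial derivatives
  f_x(x, y) = -6*x**2 + 4*x*y + 4*x - 2*y + 1, f_y(x, y) = 2*x**2 - 2*x - 3*y**2 + 4*y + 1.
  f_x(P) = 1, f_y(P) = 2 (gradient nonzero, so P is smooth).
Step 3: tangent line at P: 1·(x − 1) + 2·(y − 1) = 0.
Expanding: x + 2*y - 3 = 0.


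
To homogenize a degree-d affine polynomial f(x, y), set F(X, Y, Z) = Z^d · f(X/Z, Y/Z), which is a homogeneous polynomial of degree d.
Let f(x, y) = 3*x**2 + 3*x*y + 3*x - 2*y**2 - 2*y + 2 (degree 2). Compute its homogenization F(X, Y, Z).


F(X, Y, Z) = 3*X**2 + 3*X*Y + 3*X*Z - 2*Y**2 - 2*Y*Z + 2*Z**2

deg(f) = 2.
Substitute x = X/Z, y = Y/Z into f, then multiply by Z^2.
  monomial 3·x^2·y^0 ↦ 3·X^2·Y^0·Z^0.
  monomial 3·x^1·y^1 ↦ 3·X^1·Y^1·Z^0.
  monomial 3·x^1·y^0 ↦ 3·X^1·Y^0·Z^1.
  monomial -2·x^0·y^2 ↦ -2·X^0·Y^2·Z^0.
  monomial -2·x^0·y^1 ↦ -2·X^0·Y^1·Z^1.
  monomial 2·x^0·y^0 ↦ 2·X^0·Y^0·Z^2.
Collecting: F(X, Y, Z) = 3*X**2 + 3*X*Y + 3*X*Z - 2*Y**2 - 2*Y*Z + 2*Z**2.


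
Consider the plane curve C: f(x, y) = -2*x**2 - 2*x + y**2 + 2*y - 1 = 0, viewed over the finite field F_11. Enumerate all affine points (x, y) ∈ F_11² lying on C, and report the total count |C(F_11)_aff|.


Affine F_11-points: {(2, 4), (2, 5), (3, 1), (3, 8), (4, 2), (4, 7), (6, 2), (6, 7), (7, 1), (7, 8), (8, 4), (8, 5)}; count = 12.

For each of the 121 pairs (x, y) ∈ F_11², evaluate f(x, y) mod 11. Record the zeros.
  x = 0: [0↦10, 1↦2, 2↦7, 3↦3, 4↦1, 5↦1, 6↦3, 7↦7, 8↦2, 9↦10, 10↦9]  zeros at y ∈ ∅
  x = 1: [0↦6, 1↦9, 2↦3, 3↦10, 4↦8, 5↦8, 6↦10, 7↦3, 8↦9, 9↦6, 10↦5]  zeros at y ∈ ∅
  x = 2: [0↦9, 1↦1, 2↦6, 3↦2, 4↦0, 5↦0, 6↦2, 7↦6, 8↦1, 9↦9, 10↦8]  zeros at y ∈ {4, 5}
  x = 3: [0↦8, 1↦0, 2↦5, 3↦1, 4↦10, 5↦10, 6↦1, 7↦5, 8↦0, 9↦8, 10↦7]  zeros at y ∈ {1, 8}
  x = 4: [0↦3, 1↦6, 2↦0, 3↦7, 4↦5, 5↦5, 6↦7, 7↦0, 8↦6, 9↦3, 10↦2]  zeros at y ∈ {2, 7}
  x = 5: [0↦5, 1↦8, 2↦2, 3↦9, 4↦7, 5↦7, 6↦9, 7↦2, 8↦8, 9↦5, 10↦4]  zeros at y ∈ ∅
  x = 6: [0↦3, 1↦6, 2↦0, 3↦7, 4↦5, 5↦5, 6↦7, 7↦0, 8↦6, 9↦3, 10↦2]  zeros at y ∈ {2, 7}
  x = 7: [0↦8, 1↦0, 2↦5, 3↦1, 4↦10, 5↦10, 6↦1, 7↦5, 8↦0, 9↦8, 10↦7]  zeros at y ∈ {1, 8}
  x = 8: [0↦9, 1↦1, 2↦6, 3↦2, 4↦0, 5↦0, 6↦2, 7↦6, 8↦1, 9↦9, 10↦8]  zeros at y ∈ {4, 5}
  x = 9: [0↦6, 1↦9, 2↦3, 3↦10, 4↦8, 5↦8, 6↦10, 7↦3, 8↦9, 9↦6, 10↦5]  zeros at y ∈ ∅
  x = 10: [0↦10, 1↦2, 2↦7, 3↦3, 4↦1, 5↦1, 6↦3, 7↦7, 8↦2, 9↦10, 10↦9]  zeros at y ∈ ∅
Collecting zeros: affine points = {(2, 4), (2, 5), (3, 1), (3, 8), (4, 2), (4, 7), (6, 2), (6, 7), (7, 1), (7, 8), (8, 4), (8, 5)}.
Total count |C(F_11)_aff| = 12.


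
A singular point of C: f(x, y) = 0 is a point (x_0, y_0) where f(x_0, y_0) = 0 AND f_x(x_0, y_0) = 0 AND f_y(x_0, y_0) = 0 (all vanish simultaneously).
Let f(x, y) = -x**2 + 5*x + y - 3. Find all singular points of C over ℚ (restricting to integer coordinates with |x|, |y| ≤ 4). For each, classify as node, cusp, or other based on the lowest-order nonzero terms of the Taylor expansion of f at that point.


No singular points in the scanned grid; C is smooth there.

Compute partial derivatives:
  f_x = 5 - 2*x.
  f_y = 1.
f_y = 1 is a nonzero constant, so f_y never vanishes: no point (x, y) can satisfy f = f_x = f_y = 0. In particular no (x, y) ∈ {−4, ..., 4}² is singular; the curve is smooth.


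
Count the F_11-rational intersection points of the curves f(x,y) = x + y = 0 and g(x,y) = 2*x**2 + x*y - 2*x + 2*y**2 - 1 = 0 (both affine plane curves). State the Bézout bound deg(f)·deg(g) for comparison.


Common zeros: {(1, 10), (7, 4)}; count = 2; Bézout bound = 2.

deg(f) = 1, deg(g) = 2, so Bézout bound = 2.
Scan x ∈ F_11. For each x, list the y ∈ F_11 with f(x, y) ≡ 0 and those with g(x, y) ≡ 0 (mod 11); the common zeros in that column are the intersection.
  x = 0: f ≡ 0 at y ∈ {0}; g ≡ 0 at y ∈ ∅; common: ∅.
  x = 1: f ≡ 0 at y ∈ {10}; g ≡ 0 at y ∈ {6, 10}; common: {10}.
  x = 2: f ≡ 0 at y ∈ {9}; g ≡ 0 at y ∈ ∅; common: ∅.
  x = 3: f ≡ 0 at y ∈ {8}; g ≡ 0 at y ∈ {0, 4}; common: ∅.
  x = 4: f ≡ 0 at y ∈ {7}; g ≡ 0 at y ∈ ∅; common: ∅.
  x = 5: f ≡ 0 at y ∈ {6}; g ≡ 0 at y ∈ ∅; common: ∅.
  x = 6: f ≡ 0 at y ∈ {5}; g ≡ 0 at y ∈ {9, 10}; common: ∅.
  x = 7: f ≡ 0 at y ∈ {4}; g ≡ 0 at y ∈ {4, 9}; common: {4}.
  x = 8: f ≡ 0 at y ∈ {3}; g ≡ 0 at y ∈ {1, 6}; common: ∅.
  x = 9: f ≡ 0 at y ∈ {2}; g ≡ 0 at y ∈ {0, 1}; common: ∅.
  x = 10: f ≡ 0 at y ∈ {1}; g ≡ 0 at y ∈ ∅; common: ∅.
Collecting: common zeros = {(1, 10), (7, 4)}, so the count is 2.
Comparison with the Bézout bound: 2 ≤ 2 = deg(f)·deg(g), as expected for curves with no common component (the bound is attained).


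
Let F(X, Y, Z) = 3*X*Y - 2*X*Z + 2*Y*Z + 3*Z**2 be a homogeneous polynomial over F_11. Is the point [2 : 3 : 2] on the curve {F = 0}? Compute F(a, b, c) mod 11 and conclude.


F(2,3,2) ≡ 1 (mod 11); P is NOT on the curve.

Evaluate F(2, 3, 2) term-by-term (mod 11).
  3*X*Y ↦ 3·2·3·1 = 18
  -2*X*Z ↦ -2·2·1·2 = -8
  2*Y*Z ↦ 2·1·3·2 = 12
  3*Z**2 ↦ 3·1·1·4 = 12
Sum: F(2, 3, 2) = (18) + (-8) + (12) + (12) = 34.
Reducing mod 11: 34 ≡ 1 (mod 11).
Since F(a, b, c) ≡ 1 ≠ 0 (mod 11), P does NOT lie on the curve.


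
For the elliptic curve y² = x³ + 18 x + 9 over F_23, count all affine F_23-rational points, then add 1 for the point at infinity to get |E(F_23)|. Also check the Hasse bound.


Affine points = {(0, 3), (0, 20), (7, 8), (7, 15), (9, 7), (9, 16), (10, 4), (10, 19), (13, 5), (13, 18), (16, 0), (18, 1), (18, 22), (22, 6), (22, 17)}; affine count = 15; |E(F_23)| = 16.

Discriminant check: Δ ∝ 4a³ + 27b² = 4·18³ + 27·9² = 4·5832 + 27·81 ≡ 8 (mod 23). Nonzero ⇒ E is nonsingular.
For each x ∈ F_23, compute rhs = x³ + 18·x + 9 mod 23, then count y ∈ F_23 with y² ≡ rhs.
  x = 0: rhs = 9, matching y values: 3, 20 (2 points).
  x = 1: rhs = 5, matching y values: none (0 points).
  x = 2: rhs = 7, matching y values: none (0 points).
  x = 3: rhs = 21, matching y values: none (0 points).
  x = 4: rhs = 7, matching y values: none (0 points).
  x = 5: rhs = 17, matching y values: none (0 points).
  x = 6: rhs = 11, matching y values: none (0 points).
  x = 7: rhs = 18, matching y values: 8, 15 (2 points).
  x = 8: rhs = 21, matching y values: none (0 points).
  x = 9: rhs = 3, matching y values: 7, 16 (2 points).
  x = 10: rhs = 16, matching y values: 4, 19 (2 points).
  x = 11: rhs = 20, matching y values: none (0 points).
  x = 12: rhs = 21, matching y values: none (0 points).
  x = 13: rhs = 2, matching y values: 5, 18 (2 points).
  x = 14: rhs = 15, matching y values: none (0 points).
  x = 15: rhs = 20, matching y values: none (0 points).
  x = 16: rhs = 0, matching y values: 0 (1 points).
  x = 17: rhs = 7, matching y values: none (0 points).
  x = 18: rhs = 1, matching y values: 1, 22 (2 points).
  x = 19: rhs = 11, matching y values: none (0 points).
  x = 20: rhs = 20, matching y values: none (0 points).
  x = 21: rhs = 11, matching y values: none (0 points).
  x = 22: rhs = 13, matching y values: 6, 17 (2 points).
Total affine count: 15.
Full point count |E(F_23)| = 15 + 1 = 16.
Hasse bound: |16 − (23+1)| = |-8| = 8 ≤ 2√23 ≈ 9.5917 ✓.


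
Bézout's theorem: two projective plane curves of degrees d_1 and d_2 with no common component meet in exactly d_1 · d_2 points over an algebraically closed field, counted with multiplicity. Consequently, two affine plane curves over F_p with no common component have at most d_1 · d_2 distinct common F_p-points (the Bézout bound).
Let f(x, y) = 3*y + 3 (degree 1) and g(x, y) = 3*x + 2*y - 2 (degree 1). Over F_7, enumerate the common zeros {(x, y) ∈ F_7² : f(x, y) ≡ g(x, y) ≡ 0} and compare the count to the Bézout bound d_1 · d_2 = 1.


Common zeros: {(6, 6)}; count = 1; Bézout bound = 1.

deg(f) = 1, deg(g) = 1, so Bézout bound = 1.
Scan x ∈ F_7. For each x, list the y ∈ F_7 with f(x, y) ≡ 0 and those with g(x, y) ≡ 0 (mod 7); the common zeros in that column are the intersection.
  x = 0: f ≡ 0 at y ∈ {6}; g ≡ 0 at y ∈ {1}; common: ∅.
  x = 1: f ≡ 0 at y ∈ {6}; g ≡ 0 at y ∈ {3}; common: ∅.
  x = 2: f ≡ 0 at y ∈ {6}; g ≡ 0 at y ∈ {5}; common: ∅.
  x = 3: f ≡ 0 at y ∈ {6}; g ≡ 0 at y ∈ {0}; common: ∅.
  x = 4: f ≡ 0 at y ∈ {6}; g ≡ 0 at y ∈ {2}; common: ∅.
  x = 5: f ≡ 0 at y ∈ {6}; g ≡ 0 at y ∈ {4}; common: ∅.
  x = 6: f ≡ 0 at y ∈ {6}; g ≡ 0 at y ∈ {6}; common: {6}.
Collecting: common zeros = {(6, 6)}, so the count is 1.
Comparison with the Bézout bound: 1 ≤ 1 = deg(f)·deg(g), as expected for curves with no common component (the bound is attained).


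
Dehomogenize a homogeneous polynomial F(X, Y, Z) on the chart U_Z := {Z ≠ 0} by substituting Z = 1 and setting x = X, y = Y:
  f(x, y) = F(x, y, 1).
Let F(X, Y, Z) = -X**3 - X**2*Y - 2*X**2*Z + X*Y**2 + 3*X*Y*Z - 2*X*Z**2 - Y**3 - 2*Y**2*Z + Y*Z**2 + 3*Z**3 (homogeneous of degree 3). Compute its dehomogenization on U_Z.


f(x, y) = -x**3 - x**2*y - 2*x**2 + x*y**2 + 3*x*y - 2*x - y**3 - 2*y**2 + y + 3

On U_Z we set Z = 1. Each monomial c·X^i·Y^j·Z^k in F becomes c·x^i·y^j·1^k = c·x^i·y^j.
Substituting Z = 1: F(X, Y, 1) = -x**3 - x**2*y - 2*x**2 + x*y**2 + 3*x*y - 2*x - y**3 - 2*y**2 + y + 3.
Note: deg(f) ≤ deg(F) = 3; strict inequality happens when F is divisible by Z (lost terms).


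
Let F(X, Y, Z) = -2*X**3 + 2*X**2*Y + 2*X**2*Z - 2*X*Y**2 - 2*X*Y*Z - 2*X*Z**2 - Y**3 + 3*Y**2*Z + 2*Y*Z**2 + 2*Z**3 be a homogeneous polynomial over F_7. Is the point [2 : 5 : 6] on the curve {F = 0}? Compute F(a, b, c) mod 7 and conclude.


F(2,5,6) ≡ 6 (mod 7); P is NOT on the curve.

Evaluate F(2, 5, 6) term-by-term (mod 7).
  -2*X**3 ↦ -2·8·1·1 = -16
  2*X**2*Y ↦ 2·4·5·1 = 40
  2*X**2*Z ↦ 2·4·1·6 = 48
  -2*X*Y**2 ↦ -2·2·25·1 = -100
  -2*X*Y*Z ↦ -2·2·5·6 = -120
  -2*X*Z**2 ↦ -2·2·1·36 = -144
  -Y**3 ↦ -1·1·125·1 = -125
  3*Y**2*Z ↦ 3·1·25·6 = 450
  2*Y*Z**2 ↦ 2·1·5·36 = 360
  2*Z**3 ↦ 2·1·1·216 = 432
Sum: F(2, 5, 6) = (-16) + (40) + (48) + (-100) + (-120) + (-144) + (-125) + (450) + (360) + (432) = 825.
Reducing mod 7: 825 ≡ 6 (mod 7).
Since F(a, b, c) ≡ 6 ≠ 0 (mod 7), P does NOT lie on the curve.


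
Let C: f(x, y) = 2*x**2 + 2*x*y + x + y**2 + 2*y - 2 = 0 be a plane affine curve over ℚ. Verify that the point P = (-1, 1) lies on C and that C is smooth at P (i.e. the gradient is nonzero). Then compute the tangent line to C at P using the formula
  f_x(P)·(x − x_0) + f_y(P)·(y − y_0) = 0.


Tangent line at P: -x + 2*y - 3 = 0.

Step 1: f(-1, 1) = 0, so P lies on C.
Step 2: partial derivatives
  f_x(x, y) = 4*x + 2*y + 1, f_y(x, y) = 2*x + 2*y + 2.
  f_x(P) = -1, f_y(P) = 2 (gradient nonzero, so P is smooth).
Step 3: tangent line at P: -1·(x − -1) + 2·(y − 1) = 0.
Expanding: -x + 2*y - 3 = 0.


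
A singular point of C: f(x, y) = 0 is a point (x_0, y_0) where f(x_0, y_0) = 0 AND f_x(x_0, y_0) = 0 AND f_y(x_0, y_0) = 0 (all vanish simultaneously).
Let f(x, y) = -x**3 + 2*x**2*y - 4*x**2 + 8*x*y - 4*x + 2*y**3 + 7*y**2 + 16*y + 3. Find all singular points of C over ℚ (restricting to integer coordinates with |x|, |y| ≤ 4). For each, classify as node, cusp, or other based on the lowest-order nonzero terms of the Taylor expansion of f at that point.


Singular points: {(-2, -1)}; classification: cusp.

Compute partial derivatives:
  f_x = -3*x**2 + 4*x*y - 8*x + 8*y - 4.
  f_y = 2*x**2 + 8*x + 6*y**2 + 14*y + 16.
Scan x_0 ∈ {−4, ..., 4}. For each x_0, f_y(x_0, y) is a polynomial in y; find its integer roots y ∈ {−4, ..., 4}, then test f_x and f at those candidates.
  x = -4: f_y(-4, y) = 6*y**2 + 14*y + 16; no integer root y with |y| ≤ 4.
  x = -3: f_y(-3, y) = 6*y**2 + 14*y + 10; no integer root y with |y| ≤ 4.
  x = -2: f_y(-2, y) = 6*y**2 + 14*y + 8; vanishes at y ∈ {-1}. (-2, -1): f_x = 0, f = 0 — SINGULAR.
  x = -1: f_y(-1, y) = 6*y**2 + 14*y + 10; no integer root y with |y| ≤ 4.
  x = 0: f_y(0, y) = 6*y**2 + 14*y + 16; no integer root y with |y| ≤ 4.
  x = 1: f_y(1, y) = 6*y**2 + 14*y + 26; no integer root y with |y| ≤ 4.
  x = 2: f_y(2, y) = 6*y**2 + 14*y + 40; no integer root y with |y| ≤ 4.
  x = 3: f_y(3, y) = 6*y**2 + 14*y + 58; no integer root y with |y| ≤ 4.
  x = 4: f_y(4, y) = 6*y**2 + 14*y + 80; no integer root y with |y| ≤ 4.
Only singular point on the grid: (-2, -1).
Classify: substitute x = -2 + u, y = -1 + v and expand: f = -u**3 + 2*u**2*v + 2*v**3 + v**2.
No constant or linear terms (consistent with a singular point). Quadratic part: v**2. Cubic part: -u**3 + 2*u**2*v + 2*v**3.
The quadratic part v**2 is a perfect square, so there is a single (double) tangent line v = 0, i.e. y = -1. Restricting the cubic part to that line (v = 0) leaves -u**3 ≠ 0, so f is not divisible by v and the branch is v² ≈ u**3 to lowest order — this is a cusp.
Classification: cusp.


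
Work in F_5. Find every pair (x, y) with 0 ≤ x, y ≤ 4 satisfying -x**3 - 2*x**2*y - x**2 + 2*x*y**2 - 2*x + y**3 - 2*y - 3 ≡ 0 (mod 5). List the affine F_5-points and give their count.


Affine F_5-points: {(2, 2), (3, 0), (3, 4), (4, 4)}; count = 4.

For each of the 25 pairs (x, y) ∈ F_5², evaluate f(x, y) mod 5. Record the zeros.
  x = 0: [0↦2, 1↦1, 2↦1, 3↦3, 4↦3]  zeros at y ∈ ∅
  x = 1: [0↦3, 1↦2, 2↦1, 3↦1, 4↦3]  zeros at y ∈ ∅
  x = 2: [0↦1, 1↦1, 2↦0, 3↦4, 4↦4]  zeros at y ∈ {2}
  x = 3: [0↦0, 1↦2, 2↦2, 3↦1, 4↦0]  zeros at y ∈ {0, 4}
  x = 4: [0↦4, 1↦4, 2↦1, 3↦1, 4↦0]  zeros at y ∈ {4}
Collecting zeros: affine points = {(2, 2), (3, 0), (3, 4), (4, 4)}.
Total count |C(F_5)_aff| = 4.


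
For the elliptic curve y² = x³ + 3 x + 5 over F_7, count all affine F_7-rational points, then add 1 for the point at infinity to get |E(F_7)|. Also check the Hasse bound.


Affine points = {(1, 3), (1, 4), (4, 2), (4, 5), (6, 1), (6, 6)}; affine count = 6; |E(F_7)| = 7.

Discriminant check: Δ ∝ 4a³ + 27b² = 4·3³ + 27·5² = 4·27 + 27·25 ≡ 6 (mod 7). Nonzero ⇒ E is nonsingular.
For each x ∈ F_7, compute rhs = x³ + 3·x + 5 mod 7, then count y ∈ F_7 with y² ≡ rhs.
  x = 0: rhs = 5, matching y values: none (0 points).
  x = 1: rhs = 2, matching y values: 3, 4 (2 points).
  x = 2: rhs = 5, matching y values: none (0 points).
  x = 3: rhs = 6, matching y values: none (0 points).
  x = 4: rhs = 4, matching y values: 2, 5 (2 points).
  x = 5: rhs = 5, matching y values: none (0 points).
  x = 6: rhs = 1, matching y values: 1, 6 (2 points).
Total affine count: 6.
Full point count |E(F_7)| = 6 + 1 = 7.
Hasse bound: |7 − (7+1)| = |-1| = 1 ≤ 2√7 ≈ 5.2915 ✓.


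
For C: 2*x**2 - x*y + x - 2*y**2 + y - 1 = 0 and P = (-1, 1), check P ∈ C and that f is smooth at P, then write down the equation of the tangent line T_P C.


Tangent line at P: -4*x - 2*y - 2 = 0.

Step 1: f(-1, 1) = 0, so P lies on C.
Step 2: partial derivatives
  f_x(x, y) = 4*x - y + 1, f_y(x, y) = -x - 4*y + 1.
  f_x(P) = -4, f_y(P) = -2 (gradient nonzero, so P is smooth).
Step 3: tangent line at P: -4·(x − -1) + -2·(y − 1) = 0.
Expanding: -4*x - 2*y - 2 = 0.


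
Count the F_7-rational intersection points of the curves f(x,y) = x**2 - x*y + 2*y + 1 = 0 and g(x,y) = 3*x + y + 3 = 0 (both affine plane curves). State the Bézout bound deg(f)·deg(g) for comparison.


Common zeros: ∅; count = 0; Bézout bound = 2.

deg(f) = 2, deg(g) = 1, so Bézout bound = 2.
Scan x ∈ F_7. For each x, list the y ∈ F_7 with f(x, y) ≡ 0 and those with g(x, y) ≡ 0 (mod 7); the common zeros in that column are the intersection.
  x = 0: f ≡ 0 at y ∈ {3}; g ≡ 0 at y ∈ {4}; common: ∅.
  x = 1: f ≡ 0 at y ∈ {5}; g ≡ 0 at y ∈ {1}; common: ∅.
  x = 2: f ≡ 0 at y ∈ ∅; g ≡ 0 at y ∈ {5}; common: ∅.
  x = 3: f ≡ 0 at y ∈ {3}; g ≡ 0 at y ∈ {2}; common: ∅.
  x = 4: f ≡ 0 at y ∈ {5}; g ≡ 0 at y ∈ {6}; common: ∅.
  x = 5: f ≡ 0 at y ∈ {4}; g ≡ 0 at y ∈ {3}; common: ∅.
  x = 6: f ≡ 0 at y ∈ {4}; g ≡ 0 at y ∈ {0}; common: ∅.
Collecting: common zeros = ∅, so the count is 0.
Comparison with the Bézout bound: 0 ≤ 2 = deg(f)·deg(g), as expected for curves with no common component (the affine F_7-count falls short of the bound because intersections may lie at infinity, over extension fields, or carry multiplicity).


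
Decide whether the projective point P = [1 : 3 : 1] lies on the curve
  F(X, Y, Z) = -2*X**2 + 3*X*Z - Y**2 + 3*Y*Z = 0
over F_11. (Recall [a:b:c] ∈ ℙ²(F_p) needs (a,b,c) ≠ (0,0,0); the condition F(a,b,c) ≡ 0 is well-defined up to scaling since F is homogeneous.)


F(1,3,1) ≡ 1 (mod 11); P is NOT on the curve.

Evaluate F(1, 3, 1) term-by-term (mod 11).
  -2*X**2 ↦ -2·1·1·1 = -2
  3*X*Z ↦ 3·1·1·1 = 3
  -Y**2 ↦ -1·1·9·1 = -9
  3*Y*Z ↦ 3·1·3·1 = 9
Sum: F(1, 3, 1) = (-2) + (3) + (-9) + (9) = 1.
Reducing mod 11: 1 ≡ 1 (mod 11).
Since F(a, b, c) ≡ 1 ≠ 0 (mod 11), P does NOT lie on the curve.


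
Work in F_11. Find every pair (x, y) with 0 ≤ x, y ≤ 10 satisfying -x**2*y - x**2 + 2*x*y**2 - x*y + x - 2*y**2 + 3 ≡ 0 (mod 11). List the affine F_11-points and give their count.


Affine F_11-points: {(1, 7), (3, 1), (3, 2), (4, 9), (5, 5), (5, 7), (7, 3), (7, 9), (8, 3), (8, 10), (9, 1), (9, 6), (10, 5), (10, 6)}; count = 14.

For each of the 121 pairs (x, y) ∈ F_11², evaluate f(x, y) mod 11. Record the zeros.
  x = 0: [0↦3, 1↦1, 2↦6, 3↦7, 4↦4, 5↦8, 6↦8, 7↦4, 8↦7, 9↦6, 10↦1]  zeros at y ∈ ∅
  x = 1: [0↦3, 1↦1, 2↦10, 3↦8, 4↦6, 5↦4, 6↦2, 7↦0, 8↦9, 9↦7, 10↦5]  zeros at y ∈ {7}
  x = 2: [0↦1, 1↦8, 2↦8, 3↦1, 4↦9, 5↦10, 6↦4, 7↦2, 8↦4, 9↦10, 10↦9]  zeros at y ∈ ∅
  x = 3: [0↦8, 1↦0, 2↦0, 3↦8, 4↦2, 5↦4, 6↦3, 7↦10, 8↦3, 9↦4, 10↦2]  zeros at y ∈ {1, 2}
  x = 4: [0↦2, 1↦10, 2↦8, 3↦7, 4↦7, 5↦8, 6↦10, 7↦2, 8↦6, 9↦0, 10↦6]  zeros at y ∈ {9}
  x = 5: [0↦5, 1↦5, 2↦10, 3↦9, 4↦2, 5↦0, 6↦3, 7↦0, 8↦2, 9↦9, 10↦10]  zeros at y ∈ {5, 7}
  x = 6: [0↦6, 1↦7, 2↦6, 3↦3, 4↦9, 5↦2, 6↦4, 7↦4, 8↦2, 9↦9, 10↦3]  zeros at y ∈ ∅
  x = 7: [0↦5, 1↦5, 2↦7, 3↦0, 4↦6, 5↦3, 6↦2, 7↦3, 8↦6, 9↦0, 10↦7]  zeros at y ∈ {3, 9}
  x = 8: [0↦2, 1↦10, 2↦2, 3↦0, 4↦4, 5↦3, 6↦8, 7↦8, 8↦3, 9↦4, 10↦0]  zeros at y ∈ {3, 10}
  x = 9: [0↦8, 1↦0, 2↦2, 3↦3, 4↦3, 5↦2, 6↦0, 7↦8, 8↦4, 9↦10, 10↦4]  zeros at y ∈ {1, 6}
  x = 10: [0↦1, 1↦8, 2↦7, 3↦9, 4↦3, 5↦0, 6↦0, 7↦3, 8↦9, 9↦7, 10↦8]  zeros at y ∈ {5, 6}
Collecting zeros: affine points = {(1, 7), (3, 1), (3, 2), (4, 9), (5, 5), (5, 7), (7, 3), (7, 9), (8, 3), (8, 10), (9, 1), (9, 6), (10, 5), (10, 6)}.
Total count |C(F_11)_aff| = 14.


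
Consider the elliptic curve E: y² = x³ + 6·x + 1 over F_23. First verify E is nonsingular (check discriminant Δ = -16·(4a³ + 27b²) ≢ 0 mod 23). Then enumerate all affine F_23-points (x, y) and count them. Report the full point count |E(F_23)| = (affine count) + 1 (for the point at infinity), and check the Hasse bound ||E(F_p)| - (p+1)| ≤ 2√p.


Affine points = {(0, 1), (0, 22), (1, 10), (1, 13), (3, 0), (5, 8), (5, 15), (6, 0), (7, 8), (7, 15), (8, 3), (8, 20), (9, 5), (9, 18), (10, 7), (10, 16), (11, 8), (11, 15), (14, 0), (15, 4), (15, 19), (17, 5), (17, 18), (20, 5), (20, 18), (21, 2), (21, 21)}; affine count = 27; |E(F_23)| = 28.

Discriminant check: Δ ∝ 4a³ + 27b² = 4·6³ + 27·1² = 4·216 + 27·1 ≡ 17 (mod 23). Nonzero ⇒ E is nonsingular.
For each x ∈ F_23, compute rhs = x³ + 6·x + 1 mod 23, then count y ∈ F_23 with y² ≡ rhs.
  x = 0: rhs = 1, matching y values: 1, 22 (2 points).
  x = 1: rhs = 8, matching y values: 10, 13 (2 points).
  x = 2: rhs = 21, matching y values: none (0 points).
  x = 3: rhs = 0, matching y values: 0 (1 points).
  x = 4: rhs = 20, matching y values: none (0 points).
  x = 5: rhs = 18, matching y values: 8, 15 (2 points).
  x = 6: rhs = 0, matching y values: 0 (1 points).
  x = 7: rhs = 18, matching y values: 8, 15 (2 points).
  x = 8: rhs = 9, matching y values: 3, 20 (2 points).
  x = 9: rhs = 2, matching y values: 5, 18 (2 points).
  x = 10: rhs = 3, matching y values: 7, 16 (2 points).
  x = 11: rhs = 18, matching y values: 8, 15 (2 points).
  x = 12: rhs = 7, matching y values: none (0 points).
  x = 13: rhs = 22, matching y values: none (0 points).
  x = 14: rhs = 0, matching y values: 0 (1 points).
  x = 15: rhs = 16, matching y values: 4, 19 (2 points).
  x = 16: rhs = 7, matching y values: none (0 points).
  x = 17: rhs = 2, matching y values: 5, 18 (2 points).
  x = 18: rhs = 7, matching y values: none (0 points).
  x = 19: rhs = 5, matching y values: none (0 points).
  x = 20: rhs = 2, matching y values: 5, 18 (2 points).
  x = 21: rhs = 4, matching y values: 2, 21 (2 points).
  x = 22: rhs = 17, matching y values: none (0 points).
Total affine count: 27.
Full point count |E(F_23)| = 27 + 1 = 28.
Hasse bound: |28 − (23+1)| = |4| = 4 ≤ 2√23 ≈ 9.5917 ✓.


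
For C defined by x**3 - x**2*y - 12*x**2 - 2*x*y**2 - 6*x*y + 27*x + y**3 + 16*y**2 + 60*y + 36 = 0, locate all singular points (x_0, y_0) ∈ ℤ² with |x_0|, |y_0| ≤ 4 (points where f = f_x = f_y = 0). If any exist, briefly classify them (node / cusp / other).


Singular points: {(3, -3)}; classification: cusp.

Compute partial derivatives:
  f_x = 3*x**2 - 2*x*y - 24*x - 2*y**2 - 6*y + 27.
  f_y = -x**2 - 4*x*y - 6*x + 3*y**2 + 32*y + 60.
Scan x_0 ∈ {−4, ..., 4}. For each x_0, f_y(x_0, y) is a polynomial in y; find its integer roots y ∈ {−4, ..., 4}, then test f_x and f at those candidates.
  x = -4: f_y(-4, y) = 3*y**2 + 48*y + 68; no integer root y with |y| ≤ 4.
  x = -3: f_y(-3, y) = 3*y**2 + 44*y + 69; no integer root y with |y| ≤ 4.
  x = -2: f_y(-2, y) = 3*y**2 + 40*y + 68; vanishes at y ∈ {-2}. (-2, -2): f_x = 83 ≠ 0.
  x = -1: f_y(-1, y) = 3*y**2 + 36*y + 65; no integer root y with |y| ≤ 4.
  x = 0: f_y(0, y) = 3*y**2 + 32*y + 60; no integer root y with |y| ≤ 4.
  x = 1: f_y(1, y) = 3*y**2 + 28*y + 53; no integer root y with |y| ≤ 4.
  x = 2: f_y(2, y) = 3*y**2 + 24*y + 44; no integer root y with |y| ≤ 4.
  x = 3: f_y(3, y) = 3*y**2 + 20*y + 33; vanishes at y ∈ {-3}. (3, -3): f_x = 0, f = 0 — SINGULAR.
  x = 4: f_y(4, y) = 3*y**2 + 16*y + 20; vanishes at y ∈ {-2}. (4, -2): f_x = -1 ≠ 0.
Only singular point on the grid: (3, -3).
Classify: substitute x = 3 + u, y = -3 + v and expand: f = u**3 - u**2*v - 2*u*v**2 + v**3 + v**2.
No constant or linear terms (consistent with a singular point). Quadratic part: v**2. Cubic part: u**3 - u**2*v - 2*u*v**2 + v**3.
The quadratic part v**2 is a perfect square, so there is a single (double) tangent line v = 0, i.e. y = -3. Restricting the cubic part to that line (v = 0) leaves u**3 ≠ 0, so f is not divisible by v and the branch is v² ≈ -u**3 to lowest order — this is a cusp.
Classification: cusp.


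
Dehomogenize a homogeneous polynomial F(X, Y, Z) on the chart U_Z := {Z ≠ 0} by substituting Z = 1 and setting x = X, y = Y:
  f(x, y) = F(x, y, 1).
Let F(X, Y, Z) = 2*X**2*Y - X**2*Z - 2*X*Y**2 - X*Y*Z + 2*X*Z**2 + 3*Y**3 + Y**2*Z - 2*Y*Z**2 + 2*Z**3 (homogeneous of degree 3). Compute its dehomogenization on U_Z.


f(x, y) = 2*x**2*y - x**2 - 2*x*y**2 - x*y + 2*x + 3*y**3 + y**2 - 2*y + 2

On U_Z we set Z = 1. Each monomial c·X^i·Y^j·Z^k in F becomes c·x^i·y^j·1^k = c·x^i·y^j.
Substituting Z = 1: F(X, Y, 1) = 2*x**2*y - x**2 - 2*x*y**2 - x*y + 2*x + 3*y**3 + y**2 - 2*y + 2.
Note: deg(f) ≤ deg(F) = 3; strict inequality happens when F is divisible by Z (lost terms).
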